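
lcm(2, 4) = 4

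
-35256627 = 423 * (-83349)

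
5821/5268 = 1+553/5268 ≈ 1.10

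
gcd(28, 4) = 4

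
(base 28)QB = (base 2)1011100011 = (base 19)20H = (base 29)PE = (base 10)739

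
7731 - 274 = 7457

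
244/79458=122/39729 ≈ 0.00307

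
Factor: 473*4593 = 3^1*11^1*43^1*1531^1 = 2172489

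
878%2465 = 878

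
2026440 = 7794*260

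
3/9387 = 1/3129≈0.000320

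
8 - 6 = 2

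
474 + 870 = 1344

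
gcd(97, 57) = 1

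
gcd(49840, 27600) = 80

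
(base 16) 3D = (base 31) 1U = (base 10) 61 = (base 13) 49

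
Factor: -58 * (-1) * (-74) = -1 * 2^2 * 29^1 * 37^1 = -4292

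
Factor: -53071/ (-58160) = 2^ (-4)*5^ (-1)*73^1 = 73/80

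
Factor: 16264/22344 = 3^(-1)*7^(-2)*107^1 = 107/147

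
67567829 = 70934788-3366959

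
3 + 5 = 8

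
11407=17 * 671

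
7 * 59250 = 414750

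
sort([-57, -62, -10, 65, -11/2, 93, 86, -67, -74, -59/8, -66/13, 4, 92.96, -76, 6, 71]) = [-76, -74, -67, -62, -57, -10, -59/8, -11/2, -66/13, 4, 6, 65, 71, 86, 92.96, 93]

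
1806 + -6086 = -4280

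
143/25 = 5 + 18/25 = 5.72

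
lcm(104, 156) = 312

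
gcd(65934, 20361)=33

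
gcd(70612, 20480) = 4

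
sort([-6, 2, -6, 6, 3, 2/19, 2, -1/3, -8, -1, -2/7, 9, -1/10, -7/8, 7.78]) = [-8, -6, -6, -1, -7/8, -1/3, -2/7, -1/10, 2/19, 2, 2, 3, 6, 7.78, 9]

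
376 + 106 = 482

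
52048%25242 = 1564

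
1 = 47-46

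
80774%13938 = 11084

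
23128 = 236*98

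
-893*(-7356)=6568908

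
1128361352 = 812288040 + 316073312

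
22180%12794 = 9386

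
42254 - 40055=2199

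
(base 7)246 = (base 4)2010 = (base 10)132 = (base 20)6c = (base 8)204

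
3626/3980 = 1813/1990≈0.911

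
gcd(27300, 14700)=2100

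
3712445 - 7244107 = -3531662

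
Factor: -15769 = -1*13^1*1213^1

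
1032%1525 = 1032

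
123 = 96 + 27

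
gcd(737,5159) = 737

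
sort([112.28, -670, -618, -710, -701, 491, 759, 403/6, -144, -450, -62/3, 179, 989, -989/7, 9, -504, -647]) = [-710, -701, -670, -647, -618, -504, -450, -144, -989/7, -62/3, 9, 403/6, 112.28, 179, 491, 759, 989]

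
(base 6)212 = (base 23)3b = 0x50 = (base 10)80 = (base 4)1100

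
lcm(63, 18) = 126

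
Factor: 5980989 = 3^1*7^2*23^1*29^1*61^1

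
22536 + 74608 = 97144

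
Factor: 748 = 2^2*11^1*17^1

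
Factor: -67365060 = -1*2^2*3^1*5^1*7^1*107^1*1499^1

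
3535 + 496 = 4031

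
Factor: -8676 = -1 * 2^2 * 3^2 * 241^1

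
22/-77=-2/7 ≈ -0.286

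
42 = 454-412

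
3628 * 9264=33609792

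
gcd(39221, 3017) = 3017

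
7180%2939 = 1302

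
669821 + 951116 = 1620937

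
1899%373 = 34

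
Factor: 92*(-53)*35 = -1*2^2*5^1*7^1*23^1*53^1 = -170660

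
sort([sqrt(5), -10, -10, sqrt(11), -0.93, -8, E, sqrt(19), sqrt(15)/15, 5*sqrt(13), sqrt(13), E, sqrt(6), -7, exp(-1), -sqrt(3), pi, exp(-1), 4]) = [-10, -10, -8, -7, -sqrt(3), -0.93, sqrt(15)/15, exp(-1), exp(-1), sqrt(5), sqrt(6), E, E, pi, sqrt(11), sqrt(13), 4, sqrt(19), 5*sqrt(13)]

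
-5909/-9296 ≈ 0.636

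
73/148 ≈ 0.493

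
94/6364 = 47/3182 ≈ 0.0148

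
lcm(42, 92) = 1932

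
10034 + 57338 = 67372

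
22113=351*63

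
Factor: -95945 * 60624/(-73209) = 2^4 * 3^1 * 5^1 * 23^(-1) * 31^1 * 421^1 * 619^1 * 1061^(-1) = 1938856560/24403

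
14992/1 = 14992 = 14992.00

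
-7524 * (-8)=60192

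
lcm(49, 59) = 2891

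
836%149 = 91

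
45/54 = 5/6 ≈ 0.833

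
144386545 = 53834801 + 90551744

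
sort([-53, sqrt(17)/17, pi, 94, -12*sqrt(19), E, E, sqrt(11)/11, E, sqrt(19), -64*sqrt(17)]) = [-64*sqrt(17), -53, -12*sqrt(19), sqrt(17)/17, sqrt(11)/11, E, E, E, pi, sqrt(19), 94]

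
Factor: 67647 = 3^1*22549^1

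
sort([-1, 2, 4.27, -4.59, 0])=[-4.59, -1, 0, 2, 4.27]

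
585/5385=39/359 ≈ 0.109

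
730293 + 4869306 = 5599599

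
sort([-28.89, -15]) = [-28.89, -15]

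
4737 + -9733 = -4996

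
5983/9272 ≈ 0.645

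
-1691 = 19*(-89)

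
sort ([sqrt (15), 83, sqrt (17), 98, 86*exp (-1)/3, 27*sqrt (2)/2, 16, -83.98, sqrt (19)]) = [-83.98, sqrt (15), sqrt (17), sqrt (19), 86*exp (-1)/3, 16, 27*sqrt (2)/2, 83, 98]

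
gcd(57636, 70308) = 36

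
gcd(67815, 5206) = 137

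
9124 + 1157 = 10281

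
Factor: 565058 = 2^1*13^1*103^1*211^1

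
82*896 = 73472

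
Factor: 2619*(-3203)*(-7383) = 3^4*23^1*97^1*107^1*3203^1 = 61933454631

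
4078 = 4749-671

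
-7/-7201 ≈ 0.000972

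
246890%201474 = 45416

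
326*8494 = 2769044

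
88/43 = 2 + 2/43 ≈ 2.05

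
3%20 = 3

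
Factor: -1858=-1*2^1*929^1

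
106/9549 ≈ 0.0111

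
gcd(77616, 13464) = 792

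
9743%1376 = 111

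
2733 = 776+1957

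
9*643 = 5787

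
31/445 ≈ 0.0697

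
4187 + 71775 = 75962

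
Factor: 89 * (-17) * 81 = -1 * 3^4 * 17^1 * 89^1 = -122553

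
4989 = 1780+3209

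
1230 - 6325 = -5095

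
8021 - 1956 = 6065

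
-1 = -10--9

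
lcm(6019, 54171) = 54171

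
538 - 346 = 192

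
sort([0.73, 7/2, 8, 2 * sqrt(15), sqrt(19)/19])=[sqrt(19)/19, 0.73, 7/2, 2 * sqrt(15), 8]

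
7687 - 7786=-99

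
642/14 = 45 + 6/7 ≈ 45.86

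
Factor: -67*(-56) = 2^3*7^1*67^1 = 3752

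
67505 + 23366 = 90871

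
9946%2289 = 790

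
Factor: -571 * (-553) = 7^1 * 79^1 * 571^1 = 315763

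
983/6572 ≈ 0.150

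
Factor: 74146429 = 7^1 * 673^1 * 15739^1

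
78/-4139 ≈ -0.0188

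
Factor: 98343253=31^1*3172363^1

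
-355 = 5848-6203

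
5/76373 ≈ 0.0000655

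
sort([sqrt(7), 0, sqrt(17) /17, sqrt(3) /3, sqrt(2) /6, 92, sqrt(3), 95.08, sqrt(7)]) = [0, sqrt(2) /6, sqrt(17) /17, sqrt(3) /3, sqrt(3), sqrt(7), sqrt(7), 92, 95.08]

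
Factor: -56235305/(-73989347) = 5^1 * 7^1 * 1606723^1 * 73989347^(-1)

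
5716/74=77 + 9/37 ≈ 77.24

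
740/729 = 1 + 11/729 ≈ 1.02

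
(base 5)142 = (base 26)1l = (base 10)47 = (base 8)57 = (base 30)1h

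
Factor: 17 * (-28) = -1 * 2^2 * 7^1 * 17^1 = -476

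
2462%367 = 260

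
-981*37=-36297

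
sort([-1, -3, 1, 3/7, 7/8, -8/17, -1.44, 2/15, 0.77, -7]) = [-7, -3, -1.44, -1, -8/17, 2/15, 3/7, 0.77, 7/8, 1]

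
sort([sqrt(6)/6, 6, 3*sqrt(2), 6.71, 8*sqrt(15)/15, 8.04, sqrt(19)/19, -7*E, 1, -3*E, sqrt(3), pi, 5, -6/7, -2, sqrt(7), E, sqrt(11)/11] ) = [-7*E, -3*E, -2, -6/7, sqrt(19)/19, sqrt(11)/11, sqrt(6)/6, 1, sqrt(3), 8*sqrt(15)/15, sqrt(7), E, pi, 3*sqrt(2), 5, 6, 6.71, 8.04] 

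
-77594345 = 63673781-141268126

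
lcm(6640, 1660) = 6640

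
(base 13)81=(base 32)39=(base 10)105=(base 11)96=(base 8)151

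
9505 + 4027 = 13532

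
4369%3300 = 1069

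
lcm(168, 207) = 11592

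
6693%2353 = 1987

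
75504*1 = 75504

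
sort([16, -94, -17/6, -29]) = [-94, -29, -17/6, 16]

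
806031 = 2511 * 321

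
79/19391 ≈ 0.00407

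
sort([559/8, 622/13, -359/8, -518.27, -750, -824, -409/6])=[-824, -750, -518.27, -409/6, -359/8, 622/13, 559/8]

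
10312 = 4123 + 6189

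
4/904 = 1/226 ≈ 0.00442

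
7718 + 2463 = 10181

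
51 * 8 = 408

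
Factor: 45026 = 2^1 * 47^1 * 479^1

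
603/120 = 5 + 1/40 ≈ 5.03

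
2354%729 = 167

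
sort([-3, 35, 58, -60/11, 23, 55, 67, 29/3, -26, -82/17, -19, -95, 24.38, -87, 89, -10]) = [-95, -87, -26, -19, -10, -60/11, -82/17, -3, 29/3, 23, 24.38, 35, 55, 58, 67, 89]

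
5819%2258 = 1303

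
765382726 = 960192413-194809687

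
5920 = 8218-2298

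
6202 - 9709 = -3507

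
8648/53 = 163 + 9/53 ≈ 163.17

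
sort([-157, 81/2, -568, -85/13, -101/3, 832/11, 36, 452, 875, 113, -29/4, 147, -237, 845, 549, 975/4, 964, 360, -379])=[-568, -379, -237, -157, -101/3, -29/4, -85/13, 36, 81/2, 832/11, 113, 147, 975/4, 360, 452, 549, 845, 875, 964]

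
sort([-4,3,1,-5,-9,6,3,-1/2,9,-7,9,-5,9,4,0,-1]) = [-9,-7,-5,-5,-4,-1,-1/2,0,1,3,3,4,6,9,9,9]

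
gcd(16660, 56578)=2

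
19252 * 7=134764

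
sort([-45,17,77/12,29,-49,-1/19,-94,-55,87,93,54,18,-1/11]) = [-94,-55,-49,-45,-1/11,-1/19,77/12,17,18,29,54,87,93]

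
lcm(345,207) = 1035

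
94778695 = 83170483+11608212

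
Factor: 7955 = 5^1*37^1*43^1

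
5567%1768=263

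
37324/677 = 55 + 89/677 ≈ 55.13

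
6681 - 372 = 6309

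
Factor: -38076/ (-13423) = 2^2*3^1*19^1*31^ (-1)*167^1*433^ (-1)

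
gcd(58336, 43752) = 14584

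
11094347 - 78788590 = -67694243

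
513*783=401679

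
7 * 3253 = 22771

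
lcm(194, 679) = 1358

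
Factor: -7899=-1*3^1*2633^1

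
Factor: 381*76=2^2*3^1*19^1*127^1=28956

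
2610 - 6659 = -4049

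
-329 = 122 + -451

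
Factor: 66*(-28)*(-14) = 2^4*3^1*7^2*11^1 = 25872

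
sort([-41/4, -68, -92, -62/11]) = [-92, -68, -41/4, -62/11]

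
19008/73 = 260 + 28/73 ≈ 260.38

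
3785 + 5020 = 8805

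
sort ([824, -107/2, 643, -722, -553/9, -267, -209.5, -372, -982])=[-982, -722, -372, -267, -209.5, -553/9, -107/2, 643, 824]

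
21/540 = 7/180 ≈ 0.0389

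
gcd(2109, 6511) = 1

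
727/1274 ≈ 0.571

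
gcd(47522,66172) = 2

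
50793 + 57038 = 107831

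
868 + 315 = 1183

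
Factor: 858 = 2^1*3^1*11^1*13^1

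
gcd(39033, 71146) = 1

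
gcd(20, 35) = 5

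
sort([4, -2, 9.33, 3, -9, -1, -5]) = [-9, -5, -2, -1, 3, 4, 9.33]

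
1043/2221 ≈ 0.470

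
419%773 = 419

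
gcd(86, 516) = 86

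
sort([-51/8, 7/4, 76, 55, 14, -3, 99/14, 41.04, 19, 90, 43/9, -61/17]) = [-51/8, -61/17, -3, 7/4, 43/9, 99/14, 14, 19, 41.04, 55, 76, 90]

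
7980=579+7401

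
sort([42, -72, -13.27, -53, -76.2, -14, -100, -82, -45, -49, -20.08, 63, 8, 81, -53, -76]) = [-100, -82, -76.2, -76, -72, -53, -53, -49, -45, -20.08, -14, -13.27, 8, 42, 63, 81]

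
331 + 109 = 440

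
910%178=20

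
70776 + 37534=108310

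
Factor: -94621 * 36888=-1 * 2^3 * 3^1 * 29^1 * 53^1 * 94621^1=-3490379448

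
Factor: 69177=3^1*23059^1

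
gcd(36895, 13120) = 5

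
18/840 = 3/140 ≈ 0.0214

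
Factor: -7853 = -1 * 7853^1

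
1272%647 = 625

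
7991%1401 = 986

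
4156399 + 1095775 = 5252174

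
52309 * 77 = 4027793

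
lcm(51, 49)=2499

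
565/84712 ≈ 0.00667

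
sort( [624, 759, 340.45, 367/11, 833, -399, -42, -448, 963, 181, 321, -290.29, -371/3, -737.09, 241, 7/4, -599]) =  [-737.09, -599, -448, -399, -290.29, -371/3, -42, 7/4, 367/11, 181, 241, 321, 340.45, 624, 759, 833, 963]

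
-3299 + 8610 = 5311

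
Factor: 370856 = 2^3*151^1*307^1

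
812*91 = 73892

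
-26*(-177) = 4602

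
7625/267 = 28+149/267≈28.56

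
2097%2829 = 2097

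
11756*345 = 4055820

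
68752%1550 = 552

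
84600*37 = 3130200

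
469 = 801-332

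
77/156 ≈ 0.494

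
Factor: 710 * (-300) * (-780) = 2^5 * 3^2 * 5^4 * 13^1 * 71^1 = 166140000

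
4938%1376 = 810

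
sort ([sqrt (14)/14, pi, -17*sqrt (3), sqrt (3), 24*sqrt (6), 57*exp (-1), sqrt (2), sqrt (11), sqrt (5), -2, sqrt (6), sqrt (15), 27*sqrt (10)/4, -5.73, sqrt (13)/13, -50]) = [-50, -17*sqrt (3), -5.73, -2, sqrt (14)/14, sqrt (13)/13, sqrt (2), sqrt (3), sqrt (5), sqrt (6), pi, sqrt (11), sqrt (15), 57*exp (-1), 27*sqrt (10)/4, 24*sqrt (6)]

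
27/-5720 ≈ -0.00472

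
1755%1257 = 498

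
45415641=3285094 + 42130547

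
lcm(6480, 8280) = 149040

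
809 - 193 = 616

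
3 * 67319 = 201957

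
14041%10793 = 3248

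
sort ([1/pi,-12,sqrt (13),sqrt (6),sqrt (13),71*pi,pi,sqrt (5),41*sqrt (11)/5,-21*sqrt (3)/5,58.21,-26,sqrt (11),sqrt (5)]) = [-26,-12,-21*sqrt (3)/5,1/pi,sqrt (5),sqrt (5),sqrt (6),pi,sqrt (11),sqrt (13),sqrt (13),41*sqrt (11)/5,58.21,71*pi]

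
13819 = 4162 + 9657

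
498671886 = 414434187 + 84237699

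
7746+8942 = 16688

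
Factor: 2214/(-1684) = -1*2^(-1)*3^3*41^1*421^(-1) = -1107/842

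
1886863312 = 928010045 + 958853267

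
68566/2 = 34283 = 34283.00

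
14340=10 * 1434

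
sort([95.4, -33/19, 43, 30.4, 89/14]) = [-33/19, 89/14, 30.4, 43, 95.4]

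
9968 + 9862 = 19830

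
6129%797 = 550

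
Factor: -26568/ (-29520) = 2^ (-1) * 3^2 * 5^ (-1) = 9/10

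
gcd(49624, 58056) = 8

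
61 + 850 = 911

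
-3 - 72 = -75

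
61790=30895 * 2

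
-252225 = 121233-373458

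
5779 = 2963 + 2816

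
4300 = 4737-437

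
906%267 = 105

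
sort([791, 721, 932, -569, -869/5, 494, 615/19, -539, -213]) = [-569, -539, -213, -869/5, 615/19, 494, 721, 791, 932]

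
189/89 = 2 + 11/89 ≈ 2.12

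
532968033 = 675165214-142197181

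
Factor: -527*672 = -1*2^5*3^1*7^1*17^1*31^1 = -354144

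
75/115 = 15/23 ≈ 0.652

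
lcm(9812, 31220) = 343420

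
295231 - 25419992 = -25124761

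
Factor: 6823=6823^1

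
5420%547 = 497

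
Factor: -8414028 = -1*2^2*3^2*7^1*173^1*193^1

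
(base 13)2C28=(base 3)22212010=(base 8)14470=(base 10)6456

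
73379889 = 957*76677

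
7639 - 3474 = 4165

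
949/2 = 474+1/2 = 474.50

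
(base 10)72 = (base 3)2200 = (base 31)2a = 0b1001000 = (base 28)2g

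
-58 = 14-72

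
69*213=14697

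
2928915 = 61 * 48015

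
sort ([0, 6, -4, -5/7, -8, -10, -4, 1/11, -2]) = [-10, -8, -4, -4, -2, -5/7, 0, 1/11, 6]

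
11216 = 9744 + 1472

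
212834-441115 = -228281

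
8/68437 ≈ 0.000117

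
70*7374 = 516180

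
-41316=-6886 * 6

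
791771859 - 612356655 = 179415204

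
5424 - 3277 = 2147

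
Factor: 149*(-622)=-1*2^1*149^1*311^1=-92678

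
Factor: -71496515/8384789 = -1*5^1*7^(-1)*449^1*31847^1*1197827^(-1)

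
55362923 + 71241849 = 126604772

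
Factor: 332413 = 31^1*10723^1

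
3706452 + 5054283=8760735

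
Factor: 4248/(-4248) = -1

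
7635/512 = 14+467/512≈14.91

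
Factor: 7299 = 3^2 * 811^1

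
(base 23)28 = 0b110110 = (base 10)54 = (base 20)2e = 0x36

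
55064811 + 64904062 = 119968873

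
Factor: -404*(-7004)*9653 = 2^4*7^2*17^1*101^1*103^1*197^1 = 27314283248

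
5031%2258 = 515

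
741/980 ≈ 0.756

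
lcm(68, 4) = 68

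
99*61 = 6039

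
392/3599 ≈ 0.109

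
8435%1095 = 770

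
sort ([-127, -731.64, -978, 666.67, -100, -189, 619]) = [-978, -731.64, -189, -127, -100, 619, 666.67]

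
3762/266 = 14 + 1/7 ≈ 14.14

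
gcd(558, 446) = 2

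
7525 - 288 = 7237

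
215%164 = 51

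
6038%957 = 296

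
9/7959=3/2653 ≈ 0.00113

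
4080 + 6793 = 10873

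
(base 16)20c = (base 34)fe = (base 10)524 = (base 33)ft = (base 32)gc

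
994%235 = 54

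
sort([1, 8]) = [1, 8]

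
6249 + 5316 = 11565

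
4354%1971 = 412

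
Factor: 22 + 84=2^1*53^1=106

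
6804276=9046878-2242602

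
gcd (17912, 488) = 8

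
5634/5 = 1126+4/5 = 1126.80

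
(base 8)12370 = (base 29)6b3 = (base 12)3134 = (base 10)5368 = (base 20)d88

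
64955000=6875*9448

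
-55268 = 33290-88558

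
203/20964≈0.00968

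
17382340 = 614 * 28310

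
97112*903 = 87692136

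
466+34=500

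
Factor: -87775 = -1*5^2*3511^1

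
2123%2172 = 2123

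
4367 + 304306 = 308673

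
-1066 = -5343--4277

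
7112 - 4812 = 2300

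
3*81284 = 243852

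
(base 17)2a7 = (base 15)355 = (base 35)lk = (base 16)2f3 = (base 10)755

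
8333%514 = 109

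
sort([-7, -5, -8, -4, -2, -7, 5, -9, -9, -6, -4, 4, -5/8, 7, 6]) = [-9, -9, -8, -7, -7, -6, -5, -4, -4, -2, -5/8, 4, 5, 6, 7]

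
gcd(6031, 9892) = 1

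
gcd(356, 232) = 4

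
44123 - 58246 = -14123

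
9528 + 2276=11804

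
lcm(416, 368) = 9568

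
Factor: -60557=-1 * 7^1 * 41^1 * 211^1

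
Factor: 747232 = 2^5 * 19^1 * 1229^1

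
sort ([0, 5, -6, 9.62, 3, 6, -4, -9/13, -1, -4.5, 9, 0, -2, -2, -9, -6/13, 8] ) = [-9, -6, -4.5, -4, -2, -2, -1, -9/13, -6/13, 0, 0, 3, 5, 6, 8, 9, 9.62] 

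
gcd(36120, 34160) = 280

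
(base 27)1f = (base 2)101010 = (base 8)52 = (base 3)1120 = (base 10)42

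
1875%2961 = 1875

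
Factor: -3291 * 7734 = -1 * 2^1 * 3^2 * 1097^1 * 1289^1 = -25452594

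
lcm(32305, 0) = 0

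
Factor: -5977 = -1 * 43^1 * 139^1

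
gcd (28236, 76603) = 1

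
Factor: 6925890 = 2^1*3^1*5^1*230863^1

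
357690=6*59615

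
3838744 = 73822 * 52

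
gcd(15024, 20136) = 24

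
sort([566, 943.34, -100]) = [-100, 566, 943.34]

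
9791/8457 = 1+1334/8457 ≈ 1.16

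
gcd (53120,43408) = 16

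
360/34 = 180/17 ≈ 10.59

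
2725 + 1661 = 4386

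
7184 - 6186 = 998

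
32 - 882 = -850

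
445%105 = 25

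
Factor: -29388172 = -1*2^2*11^1*17^1*101^1*389^1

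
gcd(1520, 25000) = 40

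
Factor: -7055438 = -1 * 2^1 * 13^1 * 271363^1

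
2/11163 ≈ 0.000179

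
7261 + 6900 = 14161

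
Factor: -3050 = -1*2^1*5^2*61^1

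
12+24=36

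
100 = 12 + 88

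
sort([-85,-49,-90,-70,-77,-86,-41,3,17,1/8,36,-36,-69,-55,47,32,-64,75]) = [-90,-86,-85,-77,-70,-69,-64,-55,-49,-41,-36,1/8,3,17,32,36,47,75]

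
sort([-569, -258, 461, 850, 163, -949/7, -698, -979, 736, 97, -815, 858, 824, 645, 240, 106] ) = [-979, -815, -698, -569, -258, -949/7, 97, 106, 163, 240, 461, 645, 736, 824, 850, 858] 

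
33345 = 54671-21326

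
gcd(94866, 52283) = 97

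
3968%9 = 8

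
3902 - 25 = 3877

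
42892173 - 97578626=-54686453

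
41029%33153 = 7876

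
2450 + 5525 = 7975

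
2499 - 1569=930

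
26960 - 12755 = 14205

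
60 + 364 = 424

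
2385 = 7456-5071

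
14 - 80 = -66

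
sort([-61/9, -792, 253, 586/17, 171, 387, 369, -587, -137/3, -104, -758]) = [-792, -758, -587, -104, -137/3, -61/9, 586/17, 171, 253, 369, 387]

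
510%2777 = 510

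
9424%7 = 2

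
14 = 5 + 9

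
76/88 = 19/22 ≈ 0.864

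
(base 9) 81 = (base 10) 73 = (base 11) 67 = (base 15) 4d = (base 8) 111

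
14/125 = 0.112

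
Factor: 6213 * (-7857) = -1 * 3^5 * 19^1 * 97^1 * 109^1 = -48815541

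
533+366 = 899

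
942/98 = 9 + 30/49 ≈ 9.61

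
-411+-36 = -447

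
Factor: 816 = 2^4 * 3^1 * 17^1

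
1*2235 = 2235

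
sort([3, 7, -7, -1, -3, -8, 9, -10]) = [-10, -8, -7, -3, -1, 3, 7, 9]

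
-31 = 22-53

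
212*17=3604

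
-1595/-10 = 319/2 = 159.50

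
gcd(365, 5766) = 1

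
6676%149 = 120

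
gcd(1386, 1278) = 18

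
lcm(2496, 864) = 22464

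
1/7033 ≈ 0.000142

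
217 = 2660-2443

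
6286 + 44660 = 50946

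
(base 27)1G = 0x2B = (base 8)53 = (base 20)23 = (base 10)43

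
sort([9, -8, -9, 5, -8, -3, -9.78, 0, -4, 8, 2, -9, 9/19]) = [-9.78, -9, -9, -8, -8, -4, -3, 0, 9/19, 2, 5, 8, 9]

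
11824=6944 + 4880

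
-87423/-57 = 1533+14/19 ≈ 1533.74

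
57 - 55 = 2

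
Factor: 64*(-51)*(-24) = 2^9*3^2*17^1 = 78336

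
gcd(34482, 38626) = 14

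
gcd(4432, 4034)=2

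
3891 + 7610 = 11501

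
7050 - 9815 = -2765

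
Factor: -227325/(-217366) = 2^(-1) * 3^1 * 5^2 * 7^1 * 251^(-1) = 525/502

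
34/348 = 17/174≈0.0977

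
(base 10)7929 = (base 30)8o9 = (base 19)12i6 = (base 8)17371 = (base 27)ani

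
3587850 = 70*51255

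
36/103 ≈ 0.350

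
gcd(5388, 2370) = 6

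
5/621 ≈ 0.00805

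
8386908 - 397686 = 7989222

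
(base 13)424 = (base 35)k6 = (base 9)864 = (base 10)706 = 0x2c2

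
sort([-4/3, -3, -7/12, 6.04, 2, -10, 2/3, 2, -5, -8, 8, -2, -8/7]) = [-10, -8, -5, -3, -2, -4/3, -8/7, -7/12, 2/3, 2, 2, 6.04, 8]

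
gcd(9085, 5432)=1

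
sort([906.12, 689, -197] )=[-197, 689, 906.12] 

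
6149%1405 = 529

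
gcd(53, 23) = 1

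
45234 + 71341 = 116575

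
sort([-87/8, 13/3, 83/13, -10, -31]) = [-31, -87/8, -10, 13/3, 83/13]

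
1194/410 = 2+187/205 ≈ 2.91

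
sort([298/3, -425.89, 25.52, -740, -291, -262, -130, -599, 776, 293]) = [-740, -599, -425.89, -291, -262, -130, 25.52, 298/3, 293, 776]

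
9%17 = 9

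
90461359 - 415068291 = -324606932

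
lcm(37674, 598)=37674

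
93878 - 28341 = 65537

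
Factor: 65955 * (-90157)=-1 * 3^1 * 5^1 * 89^1 * 1013^1 * 4397^1=-5946304935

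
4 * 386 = 1544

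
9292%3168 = 2956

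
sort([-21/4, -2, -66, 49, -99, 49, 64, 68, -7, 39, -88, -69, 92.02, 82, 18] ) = [-99, -88, -69, -66, -7, -21/4, -2, 18, 39, 49, 49, 64, 68, 82, 92.02] 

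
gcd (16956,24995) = 1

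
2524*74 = 186776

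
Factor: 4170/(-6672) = -1*2^(-3)*5^1 = -5/8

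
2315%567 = 47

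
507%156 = 39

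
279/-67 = -4 - 11/67 ≈ -4.16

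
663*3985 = 2642055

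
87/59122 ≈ 0.00147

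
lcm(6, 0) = 0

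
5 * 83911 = 419555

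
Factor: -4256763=-1 * 3^1 * 7^1 * 61^1 * 3323^1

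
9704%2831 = 1211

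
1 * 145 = 145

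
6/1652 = 3/826≈0.00363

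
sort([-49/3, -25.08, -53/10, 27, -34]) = [-34, -25.08, -49/3, -53/10, 27]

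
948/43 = 22 + 2/43 ≈ 22.05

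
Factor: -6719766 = -1 * 2^1 * 3^1 * 317^1 * 3533^1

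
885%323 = 239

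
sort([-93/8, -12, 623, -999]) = [-999, -12, -93/8, 623]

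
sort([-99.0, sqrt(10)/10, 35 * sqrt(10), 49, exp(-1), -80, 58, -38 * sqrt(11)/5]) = [-99.0, -80, -38 * sqrt(11)/5, sqrt(10)/10, exp(-1), 49, 58, 35 * sqrt(10)]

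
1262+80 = 1342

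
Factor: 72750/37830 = 5^2*13^(-1) = 25/13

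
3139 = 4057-918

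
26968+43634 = 70602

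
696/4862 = 348/2431 ≈ 0.143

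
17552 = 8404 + 9148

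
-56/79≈-0.709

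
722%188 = 158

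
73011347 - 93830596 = -20819249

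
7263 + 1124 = 8387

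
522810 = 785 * 666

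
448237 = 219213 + 229024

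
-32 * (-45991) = 1471712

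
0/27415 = 0 = 0.00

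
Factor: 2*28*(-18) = -1*2^4*3^2*7^1 = -1008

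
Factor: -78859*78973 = -1*11^1*67^1*107^1*151^1*523^1 = -6227731807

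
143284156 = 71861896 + 71422260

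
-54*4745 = -256230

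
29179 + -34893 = -5714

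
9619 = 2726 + 6893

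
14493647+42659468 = 57153115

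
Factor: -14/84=-1*2^(-1)*3^(-1)=-1/6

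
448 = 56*8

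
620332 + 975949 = 1596281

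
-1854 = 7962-9816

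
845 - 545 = 300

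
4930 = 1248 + 3682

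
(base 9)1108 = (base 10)818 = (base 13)4ac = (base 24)1a2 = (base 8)1462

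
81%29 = 23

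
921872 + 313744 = 1235616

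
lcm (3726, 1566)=108054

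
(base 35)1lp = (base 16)7c1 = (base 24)3ah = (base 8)3701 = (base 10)1985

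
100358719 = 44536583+55822136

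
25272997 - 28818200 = -3545203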